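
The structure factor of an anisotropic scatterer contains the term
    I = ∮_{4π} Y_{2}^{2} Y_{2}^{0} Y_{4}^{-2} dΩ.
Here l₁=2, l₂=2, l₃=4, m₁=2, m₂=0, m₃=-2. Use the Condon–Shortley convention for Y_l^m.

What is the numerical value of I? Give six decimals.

0.156078

Rules hold: Σm=0, L=8 even, 0≤4≤4.
N = 5·5·9 = 225
Δ = 0!·4!·4!/9! = 1/630
Racah Σ t=0..0: t=0:+1/16 = 1/16
⇒ 3j(2 2 4; 0 0 0)² = 2/35, sgn +1
Racah Σ t=0..0: t=0:+1/96 = 1/96
⇒ 3j(2 2 4; 2 0 -2)² = 1/42, sgn +1
4πI² = N·(3j₀)²·(3jₘ)² = 15/49
I = +1·√(0.306122/4π) = 0.15607835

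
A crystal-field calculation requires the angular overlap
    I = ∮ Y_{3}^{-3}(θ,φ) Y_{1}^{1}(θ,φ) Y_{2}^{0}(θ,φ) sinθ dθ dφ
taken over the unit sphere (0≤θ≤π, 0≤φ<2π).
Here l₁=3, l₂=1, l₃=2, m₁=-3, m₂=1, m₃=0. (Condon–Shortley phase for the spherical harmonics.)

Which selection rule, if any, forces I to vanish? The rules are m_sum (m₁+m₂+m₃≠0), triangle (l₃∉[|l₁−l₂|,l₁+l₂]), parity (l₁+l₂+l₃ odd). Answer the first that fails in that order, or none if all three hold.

m_sum

azimuthal sum: -3 + 1 + 0 = -2  ✗
2 ≤ 2 ≤ 4 (triangle on l)
L = 3 + 1 + 2 = 6 (even)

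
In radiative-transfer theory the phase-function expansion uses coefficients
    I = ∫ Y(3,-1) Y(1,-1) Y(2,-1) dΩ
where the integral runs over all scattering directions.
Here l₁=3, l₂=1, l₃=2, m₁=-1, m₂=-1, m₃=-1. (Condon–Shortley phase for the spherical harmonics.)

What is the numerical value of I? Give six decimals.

m-sum = -1 − 1 − 1 = -3 ≠ 0 ⇒ I = 0

0.000000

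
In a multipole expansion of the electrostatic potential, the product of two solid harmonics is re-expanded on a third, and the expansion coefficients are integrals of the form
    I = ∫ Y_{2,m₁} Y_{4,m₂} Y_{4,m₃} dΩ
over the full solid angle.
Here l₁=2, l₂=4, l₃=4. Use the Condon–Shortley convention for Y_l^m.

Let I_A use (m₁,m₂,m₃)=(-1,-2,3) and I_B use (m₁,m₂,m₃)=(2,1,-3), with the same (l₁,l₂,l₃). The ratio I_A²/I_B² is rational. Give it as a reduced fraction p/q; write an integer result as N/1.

Same 2,4,4: normalisation and zero-m 3j drop out of the ratio.
A: Δ: 2! 2! 6! / 11! → 1/13860; sum: t=1:−1/240 t=2:+1/1440 = -1/288; 3j²(2 4 4; -1 -2 3) = Δ·Π!·Σ² = 5/132  (sign +1)
B: Δ: 2! 2! 6! / 11! → 1/13860; sum: t=0:+1/480 = 1/480; 3j²(2 4 4; 2 1 -3) = Δ·Π!·Σ² = 3/110  (sign -1)
I_A²/I_B² = (5/132)/(3/110) = 25/18

25/18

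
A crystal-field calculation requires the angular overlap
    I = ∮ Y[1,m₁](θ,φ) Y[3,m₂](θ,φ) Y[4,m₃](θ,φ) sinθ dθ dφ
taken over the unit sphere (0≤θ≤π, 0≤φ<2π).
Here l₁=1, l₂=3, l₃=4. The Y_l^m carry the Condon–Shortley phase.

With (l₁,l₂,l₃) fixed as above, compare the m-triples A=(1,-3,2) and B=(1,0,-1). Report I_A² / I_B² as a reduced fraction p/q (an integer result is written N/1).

1/10

Shared (l₁,l₂,l₃)=(1,3,4): N and (l;000)² cancel in I_A²/I_B².
A: Δ = 0!·2!·6!/9! = 1/252; Racah Σ t=0..0: t=0:+1/1440 = 1/1440; ⇒ 3j(1 3 4; 1 -3 2)² = 1/252, sgn +1
B: Δ = 0!·2!·6!/9! = 1/252; Racah Σ t=0..0: t=0:+1/72 = 1/72; ⇒ 3j(1 3 4; 1 0 -1)² = 5/126, sgn -1
I_A²/I_B² = (1/252)/(5/126) = 1/10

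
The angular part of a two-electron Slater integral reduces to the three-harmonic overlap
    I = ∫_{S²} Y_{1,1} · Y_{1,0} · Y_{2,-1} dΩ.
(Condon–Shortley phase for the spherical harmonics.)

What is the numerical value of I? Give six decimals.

Rules hold: Σm=0, L=4 even, 0≤2≤2.
N = 3·3·5 = 45
Δ = 0!·2!·2!/5! = 1/30
Racah Σ t=0..0: t=0:+1/1 = 1/1
⇒ 3j(1 1 2; 0 0 0)² = 2/15, sgn +1
Racah Σ t=0..0: t=0:+1/2 = 1/2
⇒ 3j(1 1 2; 1 0 -1)² = 1/10, sgn -1
4πI² = N·(3j₀)²·(3jₘ)² = 3/5
I = -1·√(0.6/4π) = -0.21850969

-0.218510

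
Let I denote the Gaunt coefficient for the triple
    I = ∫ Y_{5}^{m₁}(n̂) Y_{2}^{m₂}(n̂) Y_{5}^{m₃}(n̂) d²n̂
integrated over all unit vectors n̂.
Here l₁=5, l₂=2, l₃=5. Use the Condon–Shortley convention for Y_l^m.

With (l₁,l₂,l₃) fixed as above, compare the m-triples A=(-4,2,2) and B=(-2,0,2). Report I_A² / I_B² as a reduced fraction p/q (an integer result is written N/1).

l's match ⇒ only the (l;m) 3-j factors differ between A and B.
A: triangle coeff Δ(5,2,5) = 1/38610; Σ_t [2,2]: t=2:+1/20160 = 1/20160; (3j)²=12/715 [(5 2 5; -4 2 2)], sign=-1
B: triangle coeff Δ(5,2,5) = 1/38610; Σ_t [0,2]: t=0:+1/20160 t=1:−1/1440 t=2:+1/2880 = -1/3360; (3j)²=6/715 [(5 2 5; -2 0 2)], sign=+1
I_A²/I_B² = (12/715)/(6/715) = 2/1

2/1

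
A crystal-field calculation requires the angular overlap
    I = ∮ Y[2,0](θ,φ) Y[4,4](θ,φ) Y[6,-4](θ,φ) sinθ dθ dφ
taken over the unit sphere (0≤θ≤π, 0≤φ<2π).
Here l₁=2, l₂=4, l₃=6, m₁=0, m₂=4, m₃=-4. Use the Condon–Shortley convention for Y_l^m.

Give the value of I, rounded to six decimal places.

m-sum 0 ✓  L=12 even ✓  2≤6≤6 ✓
Π(2lᵢ+1) = 5×9×13 = 585
triangle coeff Δ(2,4,6) = 1/6435
Σ_t [0,0]: t=0:+1/2304 = 1/2304
(3j)²=5/143 [(2 4 6; 0 0 0)], sign=+1
Σ_t [0,0]: t=0:+1/161280 = 1/161280
(3j)²=1/143 [(2 4 6; 0 4 -4)], sign=+1
⇒ 4πI² = 225/1573
I = (+1)√(225/1573/(4π)) = 0.10668957

0.106690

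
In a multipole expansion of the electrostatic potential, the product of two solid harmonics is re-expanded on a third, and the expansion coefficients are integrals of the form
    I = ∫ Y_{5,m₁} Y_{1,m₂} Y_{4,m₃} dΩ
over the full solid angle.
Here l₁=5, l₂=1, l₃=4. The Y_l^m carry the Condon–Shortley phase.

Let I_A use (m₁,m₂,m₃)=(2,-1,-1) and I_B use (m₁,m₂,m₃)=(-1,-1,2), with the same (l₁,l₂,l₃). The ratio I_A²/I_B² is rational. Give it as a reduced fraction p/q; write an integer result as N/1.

l's match ⇒ only the (l;m) 3-j factors differ between A and B.
A: triangle coeff Δ(5,1,4) = 1/495; Σ_t [0,0]: t=0:+1/1440 = 1/1440; (3j)²=7/165 [(5 1 4; 2 -1 -1)], sign=-1
B: triangle coeff Δ(5,1,4) = 1/495; Σ_t [0,0]: t=0:+1/2880 = 1/2880; (3j)²=2/165 [(5 1 4; -1 -1 2)], sign=+1
I_A²/I_B² = (7/165)/(2/165) = 7/2

7/2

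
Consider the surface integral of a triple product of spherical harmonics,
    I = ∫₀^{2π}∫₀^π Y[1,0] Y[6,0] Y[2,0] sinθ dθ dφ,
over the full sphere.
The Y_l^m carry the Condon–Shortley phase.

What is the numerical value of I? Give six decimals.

|1−6|≤2≤1+6 violated ⇒ I = 0

0.000000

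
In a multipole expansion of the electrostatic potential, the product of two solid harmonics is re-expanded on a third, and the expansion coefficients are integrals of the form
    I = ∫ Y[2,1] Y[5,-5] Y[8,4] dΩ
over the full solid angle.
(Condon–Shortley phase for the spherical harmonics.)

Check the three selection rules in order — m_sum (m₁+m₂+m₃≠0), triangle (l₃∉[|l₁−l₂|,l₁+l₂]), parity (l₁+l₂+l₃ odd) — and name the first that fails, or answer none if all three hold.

m₁+m₂+m₃ = 1 − 5 + 4 = 0  ✓
triangle: |2−5|=3 ≤ l₃=8 ≤ 2+5=7  ✗
parity: l₁+l₂+l₃ = 15 is odd

triangle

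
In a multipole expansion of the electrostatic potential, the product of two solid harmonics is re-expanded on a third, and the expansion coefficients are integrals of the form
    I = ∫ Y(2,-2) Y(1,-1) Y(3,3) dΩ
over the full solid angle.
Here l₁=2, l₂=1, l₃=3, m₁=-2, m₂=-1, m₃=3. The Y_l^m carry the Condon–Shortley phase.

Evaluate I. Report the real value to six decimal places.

-0.319865

Rules hold: Σm=0, L=6 even, 1≤3≤3.
N = 5·3·7 = 105
Δ = 0!·4!·2!/7! = 1/105
Racah Σ t=0..0: t=0:+1/4 = 1/4
⇒ 3j(2 1 3; 0 0 0)² = 3/35, sgn -1
Racah Σ t=0..0: t=0:+1/48 = 1/48
⇒ 3j(2 1 3; -2 -1 3)² = 1/7, sgn +1
4πI² = N·(3j₀)²·(3jₘ)² = 9/7
I = -1·√(1.28571/4π) = -0.31986543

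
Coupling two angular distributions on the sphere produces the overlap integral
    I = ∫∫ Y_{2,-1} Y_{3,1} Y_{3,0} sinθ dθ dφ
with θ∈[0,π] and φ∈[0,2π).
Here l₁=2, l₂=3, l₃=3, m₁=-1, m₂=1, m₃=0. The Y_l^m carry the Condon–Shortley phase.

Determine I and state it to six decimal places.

-0.059471

Checks pass: Σm=0; 8 even; l₃=3∈[1,5].
(2·2+1)(2·3+1)(2·3+1) = 245
Δ: 2! 2! 4! / 9! → 1/3780
sum: t=0:+1/24 t=1:−1/4 t=2:+1/24 = -1/6
3j²(2 3 3; 0 0 0) = Δ·Π!·Σ² = 4/105  (sign +1)
sum: t=1:−1/12 t=2:+1/8 = 1/24
3j²(2 3 3; -1 1 0) = Δ·Π!·Σ² = 1/210  (sign -1)
combine: 4πI² = 245·4/105·1/210 = 2/45
take √, sign -1: I = -0.05947080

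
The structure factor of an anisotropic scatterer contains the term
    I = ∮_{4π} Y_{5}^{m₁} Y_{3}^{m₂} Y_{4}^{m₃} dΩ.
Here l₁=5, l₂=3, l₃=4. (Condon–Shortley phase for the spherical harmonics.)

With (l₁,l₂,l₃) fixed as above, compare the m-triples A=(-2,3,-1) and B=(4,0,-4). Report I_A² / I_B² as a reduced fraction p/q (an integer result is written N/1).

l's match ⇒ only the (l;m) 3-j factors differ between A and B.
A: triangle coeff Δ(5,3,4) = 1/180180; Σ_t [4,4]: t=4:+1/1728 = 1/1728; (3j)²=25/858 [(5 3 4; -2 3 -1)], sign=-1
B: triangle coeff Δ(5,3,4) = 1/180180; Σ_t [1,1]: t=1:−1/8640 = -1/8640; (3j)²=28/715 [(5 3 4; 4 0 -4)], sign=-1
I_A²/I_B² = (25/858)/(28/715) = 125/168

125/168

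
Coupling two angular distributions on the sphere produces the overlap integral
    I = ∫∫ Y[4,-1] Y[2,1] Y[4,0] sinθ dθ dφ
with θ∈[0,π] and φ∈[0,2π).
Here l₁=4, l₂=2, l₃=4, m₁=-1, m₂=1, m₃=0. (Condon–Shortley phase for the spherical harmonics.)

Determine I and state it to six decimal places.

m-sum 0 ✓  L=10 even ✓  2≤4≤6 ✓
Π(2lᵢ+1) = 9×5×9 = 405
triangle coeff Δ(4,2,4) = 1/13860
Σ_t [0,2]: t=0:+1/192 t=1:−1/36 t=2:+1/192 = -5/288
(3j)²=20/693 [(4 2 4; 0 0 0)], sign=-1
Σ_t [1,2]: t=1:−1/96 t=2:+1/72 = 1/288
(3j)²=1/462 [(4 2 4; -1 1 0)], sign=+1
⇒ 4πI² = 150/5929
I = (-1)√(150/5929/(4π)) = -0.04486937

-0.044869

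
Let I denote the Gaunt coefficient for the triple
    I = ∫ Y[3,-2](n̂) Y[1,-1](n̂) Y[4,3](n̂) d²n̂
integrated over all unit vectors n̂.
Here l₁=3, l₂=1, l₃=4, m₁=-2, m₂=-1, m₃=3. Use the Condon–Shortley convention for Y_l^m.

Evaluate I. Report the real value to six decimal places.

-0.282095

Checks pass: Σm=0; 8 even; l₃=4∈[2,4].
(2·3+1)(2·1+1)(2·4+1) = 189
Δ: 0! 6! 2! / 9! → 1/252
sum: t=0:+1/36 = 1/36
3j²(3 1 4; 0 0 0) = Δ·Π!·Σ² = 4/63  (sign +1)
sum: t=0:+1/240 = 1/240
3j²(3 1 4; -2 -1 3) = Δ·Π!·Σ² = 1/12  (sign -1)
combine: 4πI² = 189·4/63·1/12 = 1/1
take √, sign -1: I = -0.28209479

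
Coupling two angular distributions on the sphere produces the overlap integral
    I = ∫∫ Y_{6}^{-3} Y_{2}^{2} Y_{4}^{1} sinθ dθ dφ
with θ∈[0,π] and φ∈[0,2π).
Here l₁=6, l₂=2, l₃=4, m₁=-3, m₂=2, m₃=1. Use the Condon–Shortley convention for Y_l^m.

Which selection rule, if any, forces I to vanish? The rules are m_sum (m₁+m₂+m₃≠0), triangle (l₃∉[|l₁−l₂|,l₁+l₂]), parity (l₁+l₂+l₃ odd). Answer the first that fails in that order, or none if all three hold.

m₁+m₂+m₃ = -3 + 2 + 1 = 0  ✓
triangle: |6−2|=4 ≤ l₃=4 ≤ 6+2=8  ✓
parity: l₁+l₂+l₃ = 12 is even  ✓

none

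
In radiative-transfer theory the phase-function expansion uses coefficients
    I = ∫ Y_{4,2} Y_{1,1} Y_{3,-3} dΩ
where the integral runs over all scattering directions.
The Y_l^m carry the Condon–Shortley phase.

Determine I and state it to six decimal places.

0.061558

Checks pass: Σm=0; 8 even; l₃=3∈[3,5].
(2·4+1)(2·1+1)(2·3+1) = 189
Δ: 2! 6! 0! / 9! → 1/252
sum: t=1:−1/36 = -1/36
3j²(4 1 3; 0 0 0) = Δ·Π!·Σ² = 4/63  (sign +1)
sum: t=2:+1/1440 = 1/1440
3j²(4 1 3; 2 1 -3) = Δ·Π!·Σ² = 1/252  (sign +1)
combine: 4πI² = 189·4/63·1/252 = 1/21
take √, sign +1: I = 0.06155813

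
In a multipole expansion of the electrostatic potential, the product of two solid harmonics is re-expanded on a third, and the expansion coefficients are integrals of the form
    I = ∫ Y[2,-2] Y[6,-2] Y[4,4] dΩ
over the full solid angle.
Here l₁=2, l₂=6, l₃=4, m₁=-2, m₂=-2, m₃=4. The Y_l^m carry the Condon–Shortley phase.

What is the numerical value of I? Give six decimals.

0.015904

Rules hold: Σm=0, L=12 even, 4≤4≤8.
N = 5·13·9 = 585
Δ = 4!·0!·8!/13! = 1/6435
Racah Σ t=2..2: t=2:+1/2304 = 1/2304
⇒ 3j(2 6 4; 0 0 0)² = 5/143, sgn +1
Racah Σ t=4..4: t=4:+1/967680 = 1/967680
⇒ 3j(2 6 4; -2 -2 4)² = 1/6435, sgn +1
4πI² = N·(3j₀)²·(3jₘ)² = 5/1573
I = +1·√(0.00317864/4π) = 0.01590434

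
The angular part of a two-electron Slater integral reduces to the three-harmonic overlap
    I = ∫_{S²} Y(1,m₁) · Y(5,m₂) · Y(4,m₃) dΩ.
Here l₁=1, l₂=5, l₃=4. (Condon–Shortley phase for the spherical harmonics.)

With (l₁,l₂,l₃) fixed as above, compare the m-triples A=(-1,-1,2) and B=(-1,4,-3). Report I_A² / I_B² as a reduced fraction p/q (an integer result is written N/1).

Same 1,5,4: normalisation and zero-m 3j drop out of the ratio.
A: Δ: 2! 0! 8! / 11! → 1/495; sum: t=2:+1/2880 = 1/2880; 3j²(1 5 4; -1 -1 2) = Δ·Π!·Σ² = 2/165  (sign +1)
B: Δ: 2! 0! 8! / 11! → 1/495; sum: t=2:+1/10080 = 1/10080; 3j²(1 5 4; -1 4 -3) = Δ·Π!·Σ² = 4/55  (sign -1)
I_A²/I_B² = (2/165)/(4/55) = 1/6

1/6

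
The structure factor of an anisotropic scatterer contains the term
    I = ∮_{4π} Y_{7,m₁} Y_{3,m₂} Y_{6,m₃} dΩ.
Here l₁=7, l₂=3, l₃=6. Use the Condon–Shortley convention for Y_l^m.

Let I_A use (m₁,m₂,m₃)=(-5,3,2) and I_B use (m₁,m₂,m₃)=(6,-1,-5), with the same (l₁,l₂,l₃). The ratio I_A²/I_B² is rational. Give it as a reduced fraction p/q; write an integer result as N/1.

4050/143

Same 7,3,6: normalisation and zero-m 3j drop out of the ratio.
A: Δ: 4! 10! 2! / 17! → 1/2042040; sum: t=4:+1/3870720 = 1/3870720; 3j²(7 3 6; -5 3 2) = Δ·Π!·Σ² = 135/6188  (sign +1)
B: Δ: 4! 10! 2! / 17! → 1/2042040; sum: t=0:+1/17418240 t=1:−1/21772800 = 1/87091200; 3j²(7 3 6; 6 -1 -5) = Δ·Π!·Σ² = 11/14280  (sign -1)
I_A²/I_B² = (135/6188)/(11/14280) = 4050/143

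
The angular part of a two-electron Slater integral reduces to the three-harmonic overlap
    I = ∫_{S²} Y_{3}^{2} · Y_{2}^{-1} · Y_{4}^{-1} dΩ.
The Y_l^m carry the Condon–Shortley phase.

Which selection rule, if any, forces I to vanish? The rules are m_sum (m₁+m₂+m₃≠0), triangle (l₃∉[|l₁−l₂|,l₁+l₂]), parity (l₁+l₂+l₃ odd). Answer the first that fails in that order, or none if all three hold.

parity

m₁+m₂+m₃ = 2 − 1 − 1 = 0  ✓
triangle: |3−2|=1 ≤ l₃=4 ≤ 3+2=5  ✓
parity: l₁+l₂+l₃ = 9 is odd  ✗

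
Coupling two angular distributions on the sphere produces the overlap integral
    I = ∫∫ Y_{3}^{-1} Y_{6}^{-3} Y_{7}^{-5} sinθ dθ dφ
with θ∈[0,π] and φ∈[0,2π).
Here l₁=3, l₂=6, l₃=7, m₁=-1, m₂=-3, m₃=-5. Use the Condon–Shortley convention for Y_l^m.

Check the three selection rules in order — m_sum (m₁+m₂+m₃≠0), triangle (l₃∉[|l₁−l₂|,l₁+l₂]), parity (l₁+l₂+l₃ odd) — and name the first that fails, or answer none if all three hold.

m_sum

m₁+m₂+m₃ = -1 − 3 − 5 = -9  ✗
triangle: |3−6|=3 ≤ l₃=7 ≤ 3+6=9
parity: l₁+l₂+l₃ = 16 is even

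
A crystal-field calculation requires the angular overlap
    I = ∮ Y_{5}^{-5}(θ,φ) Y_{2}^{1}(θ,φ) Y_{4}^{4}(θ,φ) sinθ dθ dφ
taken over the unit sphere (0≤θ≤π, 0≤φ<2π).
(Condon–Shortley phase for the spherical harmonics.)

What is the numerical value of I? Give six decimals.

L=11 odd ⇒ parity kills the (l;000) factor ⇒ I = 0

0.000000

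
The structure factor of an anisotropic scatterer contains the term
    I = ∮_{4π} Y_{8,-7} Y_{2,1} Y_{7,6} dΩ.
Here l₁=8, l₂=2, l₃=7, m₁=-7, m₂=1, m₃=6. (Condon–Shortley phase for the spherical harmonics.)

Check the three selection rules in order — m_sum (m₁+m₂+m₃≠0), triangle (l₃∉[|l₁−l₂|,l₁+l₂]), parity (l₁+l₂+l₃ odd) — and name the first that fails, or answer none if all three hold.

parity

m₁+m₂+m₃ = -7 + 1 + 6 = 0  ✓
triangle: |8−2|=6 ≤ l₃=7 ≤ 8+2=10  ✓
parity: l₁+l₂+l₃ = 17 is odd  ✗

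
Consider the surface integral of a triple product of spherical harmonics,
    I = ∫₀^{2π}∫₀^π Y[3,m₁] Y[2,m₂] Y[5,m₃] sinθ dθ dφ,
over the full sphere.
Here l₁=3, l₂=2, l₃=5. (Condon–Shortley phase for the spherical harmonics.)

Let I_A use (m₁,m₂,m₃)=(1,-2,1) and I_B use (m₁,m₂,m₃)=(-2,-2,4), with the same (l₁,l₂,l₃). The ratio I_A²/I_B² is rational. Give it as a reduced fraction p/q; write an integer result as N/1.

5/42

Same 3,2,5: normalisation and zero-m 3j drop out of the ratio.
A: Δ: 0! 6! 4! / 11! → 1/2310; sum: t=0:+1/1152 = 1/1152; 3j²(3 2 5; 1 -2 1) = Δ·Π!·Σ² = 1/154  (sign +1)
B: Δ: 0! 6! 4! / 11! → 1/2310; sum: t=0:+1/2880 = 1/2880; 3j²(3 2 5; -2 -2 4) = Δ·Π!·Σ² = 3/55  (sign -1)
I_A²/I_B² = (1/154)/(3/55) = 5/42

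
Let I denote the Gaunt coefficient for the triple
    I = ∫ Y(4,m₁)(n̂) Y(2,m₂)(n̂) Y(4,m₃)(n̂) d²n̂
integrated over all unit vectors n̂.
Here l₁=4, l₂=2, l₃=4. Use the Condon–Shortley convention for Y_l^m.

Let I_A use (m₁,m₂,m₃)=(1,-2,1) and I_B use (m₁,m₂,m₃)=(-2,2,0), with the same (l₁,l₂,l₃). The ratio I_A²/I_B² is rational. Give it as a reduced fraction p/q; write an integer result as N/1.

Same 4,2,4: normalisation and zero-m 3j drop out of the ratio.
A: Δ: 2! 6! 2! / 11! → 1/13860; sum: t=0:+1/144 = 1/144; 3j²(4 2 4; 1 -2 1) = Δ·Π!·Σ² = 10/231  (sign -1)
B: Δ: 2! 6! 2! / 11! → 1/13860; sum: t=2:+1/192 = 1/192; 3j²(4 2 4; -2 2 0) = Δ·Π!·Σ² = 3/77  (sign +1)
I_A²/I_B² = (10/231)/(3/77) = 10/9

10/9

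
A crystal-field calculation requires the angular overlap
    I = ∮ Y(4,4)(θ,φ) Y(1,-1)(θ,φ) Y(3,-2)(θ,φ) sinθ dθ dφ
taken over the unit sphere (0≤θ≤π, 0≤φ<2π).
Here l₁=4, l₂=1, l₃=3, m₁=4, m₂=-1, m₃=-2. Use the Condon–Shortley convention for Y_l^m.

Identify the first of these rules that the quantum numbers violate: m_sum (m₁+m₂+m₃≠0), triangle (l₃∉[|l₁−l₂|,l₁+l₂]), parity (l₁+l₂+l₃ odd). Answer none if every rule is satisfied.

m₁+m₂+m₃ = 4 − 1 − 2 = 1  ✗
triangle: |4−1|=3 ≤ l₃=3 ≤ 4+1=5
parity: l₁+l₂+l₃ = 8 is even

m_sum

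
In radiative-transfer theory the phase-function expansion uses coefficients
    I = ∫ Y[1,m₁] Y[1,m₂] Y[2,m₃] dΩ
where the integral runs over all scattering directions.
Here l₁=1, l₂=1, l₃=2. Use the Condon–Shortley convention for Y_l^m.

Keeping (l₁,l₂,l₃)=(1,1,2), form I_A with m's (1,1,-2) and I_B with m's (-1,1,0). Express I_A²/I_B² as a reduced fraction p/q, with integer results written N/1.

6/1

Same 1,1,2: normalisation and zero-m 3j drop out of the ratio.
A: Δ: 0! 2! 2! / 5! → 1/30; sum: t=0:+1/4 = 1/4; 3j²(1 1 2; 1 1 -2) = Δ·Π!·Σ² = 1/5  (sign +1)
B: Δ: 0! 2! 2! / 5! → 1/30; sum: t=0:+1/4 = 1/4; 3j²(1 1 2; -1 1 0) = Δ·Π!·Σ² = 1/30  (sign +1)
I_A²/I_B² = (1/5)/(1/30) = 6/1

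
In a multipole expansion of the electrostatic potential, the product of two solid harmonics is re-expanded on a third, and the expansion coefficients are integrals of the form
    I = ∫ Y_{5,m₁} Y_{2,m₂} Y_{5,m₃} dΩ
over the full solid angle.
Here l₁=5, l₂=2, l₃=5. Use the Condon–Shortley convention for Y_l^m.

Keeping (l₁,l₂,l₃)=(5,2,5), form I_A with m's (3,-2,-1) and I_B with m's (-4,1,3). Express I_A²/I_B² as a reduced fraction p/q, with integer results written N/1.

Shared (l₁,l₂,l₃)=(5,2,5): N and (l;000)² cancel in I_A²/I_B².
A: Δ = 2!·8!·2!/13! = 1/38610; Racah Σ t=0..0: t=0:+1/5760 = 1/5760; ⇒ 3j(5 2 5; 3 -2 -1)² = 56/2145, sgn +1
B: Δ = 2!·8!·2!/13! = 1/38610; Racah Σ t=1..2: t=1:−1/80640 t=2:+1/10080 = 1/11520; ⇒ 3j(5 2 5; -4 1 3)² = 49/1430, sgn +1
I_A²/I_B² = (56/2145)/(49/1430) = 16/21

16/21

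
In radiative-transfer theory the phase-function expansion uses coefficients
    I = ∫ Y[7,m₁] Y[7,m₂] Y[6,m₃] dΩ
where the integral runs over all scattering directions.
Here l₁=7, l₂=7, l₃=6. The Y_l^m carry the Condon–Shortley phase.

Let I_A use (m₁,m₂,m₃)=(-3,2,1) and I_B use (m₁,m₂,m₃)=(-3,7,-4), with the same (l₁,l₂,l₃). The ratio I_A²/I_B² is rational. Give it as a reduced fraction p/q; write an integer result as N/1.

l's match ⇒ only the (l;m) 3-j factors differ between A and B.
A: triangle coeff Δ(7,7,6) = 1/2444321880; Σ_t [4,8]: t=4:+1/49766400 t=5:−1/4147200 t=6:+1/2488320 t=7:−1/8709120 t=8:+1/232243200 = 7/99532800; (3j)²=1715/369512 [(7 7 6; -3 2 1)], sign=-1
B: triangle coeff Δ(7,7,6) = 1/2444321880; Σ_t [8,8]: t=8:+1/1393459200 = 1/1393459200; (3j)²=15/1292 [(7 7 6; -3 7 -4)], sign=+1
I_A²/I_B² = (1715/369512)/(15/1292) = 343/858

343/858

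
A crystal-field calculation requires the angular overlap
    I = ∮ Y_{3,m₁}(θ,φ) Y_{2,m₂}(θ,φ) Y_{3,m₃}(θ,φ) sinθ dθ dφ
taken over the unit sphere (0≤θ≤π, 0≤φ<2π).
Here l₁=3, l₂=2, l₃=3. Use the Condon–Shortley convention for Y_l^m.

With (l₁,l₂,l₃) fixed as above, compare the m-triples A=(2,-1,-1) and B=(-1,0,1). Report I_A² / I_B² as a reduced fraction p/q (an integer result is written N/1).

Shared (l₁,l₂,l₃)=(3,2,3): N and (l;000)² cancel in I_A²/I_B².
A: Δ = 2!·4!·2!/9! = 1/3780; Racah Σ t=0..1: t=0:+1/12 t=1:−1/48 = 1/16; ⇒ 3j(3 2 3; 2 -1 -1)² = 1/28, sgn +1
B: Δ = 2!·4!·2!/9! = 1/3780; Racah Σ t=0..2: t=0:+1/96 t=1:−1/6 t=2:+1/16 = -3/32; ⇒ 3j(3 2 3; -1 0 1)² = 3/140, sgn -1
I_A²/I_B² = (1/28)/(3/140) = 5/3

5/3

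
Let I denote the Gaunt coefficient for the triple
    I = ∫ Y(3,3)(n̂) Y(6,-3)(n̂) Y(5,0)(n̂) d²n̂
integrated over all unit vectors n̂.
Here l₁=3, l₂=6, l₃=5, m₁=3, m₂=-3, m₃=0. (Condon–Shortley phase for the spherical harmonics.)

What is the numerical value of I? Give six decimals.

0.190675

Checks pass: Σm=0; 14 even; l₃=5∈[3,9].
(2·3+1)(2·6+1)(2·5+1) = 1001
Δ: 4! 2! 8! / 15! → 1/675675
sum: t=1:−1/8640 t=2:+1/2304 t=3:−1/8640 = 7/34560
3j²(3 6 5; 0 0 0) = Δ·Π!·Σ² = 7/429  (sign -1)
sum: t=0:+1/34560 = 1/34560
3j²(3 6 5; 3 -3 0) = Δ·Π!·Σ² = 4/143  (sign -1)
combine: 4πI² = 1001·7/429·4/143 = 196/429
take √, sign +1: I = 0.19067531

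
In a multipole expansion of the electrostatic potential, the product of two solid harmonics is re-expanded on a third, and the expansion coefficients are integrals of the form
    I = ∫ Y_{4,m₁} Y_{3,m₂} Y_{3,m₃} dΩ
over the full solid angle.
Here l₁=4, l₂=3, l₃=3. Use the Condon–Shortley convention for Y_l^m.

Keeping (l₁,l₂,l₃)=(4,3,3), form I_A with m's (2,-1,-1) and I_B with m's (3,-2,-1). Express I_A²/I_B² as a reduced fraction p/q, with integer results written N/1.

20/7

Shared (l₁,l₂,l₃)=(4,3,3): N and (l;000)² cancel in I_A²/I_B².
A: Δ = 4!·4!·2!/11! = 1/34650; Racah Σ t=0..2: t=0:+1/192 t=1:−1/36 t=2:+1/192 = -5/288; ⇒ 3j(4 3 3; 2 -1 -1)² = 20/693, sgn -1
B: Δ = 4!·4!·2!/11! = 1/34650; Racah Σ t=0..1: t=0:+1/144 t=1:−1/288 = 1/288; ⇒ 3j(4 3 3; 3 -2 -1)² = 1/99, sgn +1
I_A²/I_B² = (20/693)/(1/99) = 20/7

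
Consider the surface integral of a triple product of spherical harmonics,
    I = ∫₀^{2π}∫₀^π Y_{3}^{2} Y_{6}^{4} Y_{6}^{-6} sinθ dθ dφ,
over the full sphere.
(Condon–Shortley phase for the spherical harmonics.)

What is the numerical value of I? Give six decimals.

0.000000

L=15 odd ⇒ parity kills the (l;000) factor ⇒ I = 0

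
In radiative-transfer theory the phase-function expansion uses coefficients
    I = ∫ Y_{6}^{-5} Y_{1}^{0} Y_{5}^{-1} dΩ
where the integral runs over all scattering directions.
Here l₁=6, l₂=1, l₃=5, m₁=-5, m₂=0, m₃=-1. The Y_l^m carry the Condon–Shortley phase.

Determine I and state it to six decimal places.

m-sum = -5 + 0 − 1 = -6 ≠ 0 ⇒ I = 0

0.000000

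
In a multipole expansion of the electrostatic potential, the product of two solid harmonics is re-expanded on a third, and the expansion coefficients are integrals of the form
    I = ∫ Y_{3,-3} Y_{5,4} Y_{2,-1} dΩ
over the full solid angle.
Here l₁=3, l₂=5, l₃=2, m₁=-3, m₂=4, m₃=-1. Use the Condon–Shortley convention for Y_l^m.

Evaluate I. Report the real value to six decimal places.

Rules hold: Σm=0, L=10 even, 2≤2≤8.
N = 7·11·5 = 385
Δ = 6!·0!·4!/11! = 1/2310
Racah Σ t=3..3: t=3:−1/144 = -1/144
⇒ 3j(3 5 2; 0 0 0)² = 10/231, sgn -1
Racah Σ t=6..6: t=6:+1/4320 = 1/4320
⇒ 3j(3 5 2; -3 4 -1)² = 2/55, sgn -1
4πI² = N·(3j₀)²·(3jₘ)² = 20/33
I = +1·√(0.606061/4π) = 0.21961050

0.219610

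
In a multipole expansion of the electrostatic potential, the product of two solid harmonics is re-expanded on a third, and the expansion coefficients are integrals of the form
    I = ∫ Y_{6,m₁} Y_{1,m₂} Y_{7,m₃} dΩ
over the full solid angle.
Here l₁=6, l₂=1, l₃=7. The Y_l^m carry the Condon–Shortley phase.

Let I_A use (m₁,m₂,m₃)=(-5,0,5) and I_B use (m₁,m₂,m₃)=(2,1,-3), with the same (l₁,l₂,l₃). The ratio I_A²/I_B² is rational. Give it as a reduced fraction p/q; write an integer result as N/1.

l's match ⇒ only the (l;m) 3-j factors differ between A and B.
A: triangle coeff Δ(6,1,7) = 1/1365; Σ_t [0,0]: t=0:+1/39916800 = 1/39916800; (3j)²=8/455 [(6 1 7; -5 0 5)], sign=+1
B: triangle coeff Δ(6,1,7) = 1/1365; Σ_t [0,0]: t=0:+1/1935360 = 1/1935360; (3j)²=3/91 [(6 1 7; 2 1 -3)], sign=+1
I_A²/I_B² = (8/455)/(3/91) = 8/15

8/15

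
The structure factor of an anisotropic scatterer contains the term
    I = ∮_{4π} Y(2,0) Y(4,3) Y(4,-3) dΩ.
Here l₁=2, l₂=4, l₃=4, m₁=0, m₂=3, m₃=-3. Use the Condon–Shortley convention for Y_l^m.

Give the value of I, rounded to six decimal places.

0.057344

Checks pass: Σm=0; 10 even; l₃=4∈[2,6].
(2·2+1)(2·4+1)(2·4+1) = 405
Δ: 2! 2! 6! / 11! → 1/13860
sum: t=0:+1/192 t=1:−1/36 t=2:+1/192 = -5/288
3j²(2 4 4; 0 0 0) = Δ·Π!·Σ² = 20/693  (sign -1)
sum: t=1:−1/720 t=2:+1/480 = 1/1440
3j²(2 4 4; 0 3 -3) = Δ·Π!·Σ² = 7/1980  (sign -1)
combine: 4πI² = 405·20/693·7/1980 = 5/121
take √, sign +1: I = 0.05734392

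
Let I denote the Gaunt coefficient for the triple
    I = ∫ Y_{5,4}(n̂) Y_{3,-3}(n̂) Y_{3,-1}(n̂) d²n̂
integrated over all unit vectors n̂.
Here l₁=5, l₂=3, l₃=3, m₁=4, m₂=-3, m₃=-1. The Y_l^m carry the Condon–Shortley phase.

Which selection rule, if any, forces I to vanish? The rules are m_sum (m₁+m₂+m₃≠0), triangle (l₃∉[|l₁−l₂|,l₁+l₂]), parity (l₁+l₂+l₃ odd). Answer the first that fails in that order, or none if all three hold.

azimuthal sum: 4 − 3 − 1 = 0  ✓
2 ≤ 3 ≤ 8 (triangle on l)  ✓
L = 5 + 3 + 3 = 11 (odd)  ✗

parity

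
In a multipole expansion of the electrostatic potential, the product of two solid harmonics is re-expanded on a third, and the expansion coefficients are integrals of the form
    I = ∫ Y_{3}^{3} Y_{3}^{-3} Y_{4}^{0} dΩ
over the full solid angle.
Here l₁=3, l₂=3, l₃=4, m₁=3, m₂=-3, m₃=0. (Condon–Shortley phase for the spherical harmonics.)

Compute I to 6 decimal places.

-0.076935

m-sum 0 ✓  L=10 even ✓  0≤4≤6 ✓
Π(2lᵢ+1) = 7×7×9 = 441
triangle coeff Δ(3,3,4) = 1/34650
Σ_t [0,2]: t=0:+1/72 t=1:−1/16 t=2:+1/72 = -5/144
(3j)²=2/77 [(3 3 4; 0 0 0)], sign=-1
Σ_t [0,0]: t=0:+1/1152 = 1/1152
(3j)²=1/154 [(3 3 4; 3 -3 0)], sign=+1
⇒ 4πI² = 9/121
I = (-1)√(9/121/(4π)) = -0.07693494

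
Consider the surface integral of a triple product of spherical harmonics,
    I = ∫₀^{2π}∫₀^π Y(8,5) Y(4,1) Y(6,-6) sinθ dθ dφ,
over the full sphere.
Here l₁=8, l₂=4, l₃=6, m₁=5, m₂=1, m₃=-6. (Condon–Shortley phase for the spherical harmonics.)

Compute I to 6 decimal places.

0.118339

m-sum 0 ✓  L=18 even ✓  4≤6≤12 ✓
Π(2lᵢ+1) = 17×9×13 = 1989
triangle coeff Δ(8,4,6) = 1/23279256
Σ_t [2,4]: t=2:+1/1658880 t=3:−1/518400 t=4:+1/1658880 = -1/1382400
(3j)²=504/46189 [(8 4 6; 0 0 0)], sign=-1
Σ_t [3,3]: t=3:−1/261273600 = -1/261273600
(3j)²=55/6783 [(8 4 6; 5 1 -6)], sign=-1
⇒ 4πI² = 1080/6137
I = (+1)√(1080/6137/(4π)) = 0.11833927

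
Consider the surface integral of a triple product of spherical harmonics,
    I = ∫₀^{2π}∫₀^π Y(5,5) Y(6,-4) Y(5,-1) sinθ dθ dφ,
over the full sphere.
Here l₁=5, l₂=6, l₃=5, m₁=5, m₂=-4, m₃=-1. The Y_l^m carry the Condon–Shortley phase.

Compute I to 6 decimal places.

m-sum 0 ✓  L=16 even ✓  1≤5≤11 ✓
Π(2lᵢ+1) = 11×13×11 = 1573
triangle coeff Δ(5,6,5) = 1/28588560
Σ_t [1,5]: t=1:−1/345600 t=2:+1/13824 t=3:−1/5184 t=4:+1/13824 t=5:−1/345600 = -7/129600
(3j)²=80/7293 [(5 6 5; 0 0 0)], sign=+1
Σ_t [0,0]: t=0:+1/829440 = 1/829440
(3j)²=225/9724 [(5 6 5; 5 -4 -1)], sign=+1
⇒ 4πI² = 1500/3757
I = (+1)√(1500/3757/(4π)) = 0.17824613

0.178246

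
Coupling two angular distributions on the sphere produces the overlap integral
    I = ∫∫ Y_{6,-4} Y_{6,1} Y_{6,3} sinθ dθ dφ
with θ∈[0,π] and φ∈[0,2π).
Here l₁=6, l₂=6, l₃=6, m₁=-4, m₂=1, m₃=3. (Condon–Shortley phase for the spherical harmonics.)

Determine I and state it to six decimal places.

Checks pass: Σm=0; 18 even; l₃=6∈[0,12].
(2·6+1)(2·6+1)(2·6+1) = 2197
Δ: 6! 6! 6! / 19! → 1/325909584
sum: t=0:+1/373248000 t=1:−1/1728000 t=2:+1/110592 t=3:−1/46656 t=4:+1/110592 t=5:−1/1728000 t=6:+1/373248000 = -7/1555200
3j²(6 6 6; 0 0 0) = Δ·Π!·Σ² = 400/46189  (sign -1)
sum: t=4:+1/1244160 t=5:−1/691200 t=6:+1/4147200 = -1/2488320
3j²(6 6 6; -4 1 3) = Δ·Π!·Σ² = 875/184756  (sign +1)
combine: 4πI² = 2197·400/46189·875/184756 = 1137500/12623809
take √, sign -1: I = -0.08467897

-0.084679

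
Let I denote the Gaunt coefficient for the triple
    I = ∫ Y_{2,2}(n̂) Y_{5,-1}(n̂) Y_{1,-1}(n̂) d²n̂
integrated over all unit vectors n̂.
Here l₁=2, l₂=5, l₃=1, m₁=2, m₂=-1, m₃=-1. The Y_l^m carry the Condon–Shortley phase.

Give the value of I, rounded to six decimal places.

l₃=1 ∉ [3,7] — triangle fails ⇒ I = 0

0.000000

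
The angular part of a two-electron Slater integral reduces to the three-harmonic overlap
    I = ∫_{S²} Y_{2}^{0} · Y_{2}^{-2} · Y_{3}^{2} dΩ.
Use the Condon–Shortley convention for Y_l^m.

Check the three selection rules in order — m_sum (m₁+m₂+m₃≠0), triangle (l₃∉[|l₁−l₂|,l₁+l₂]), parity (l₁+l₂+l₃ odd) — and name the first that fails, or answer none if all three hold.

Σmᵢ = 0  ✓
l₃∈[|l₁−l₂|,l₁+l₂]=[0,4], have l₃=3  ✓
Σlᵢ = 7 ⇒ odd  ✗

parity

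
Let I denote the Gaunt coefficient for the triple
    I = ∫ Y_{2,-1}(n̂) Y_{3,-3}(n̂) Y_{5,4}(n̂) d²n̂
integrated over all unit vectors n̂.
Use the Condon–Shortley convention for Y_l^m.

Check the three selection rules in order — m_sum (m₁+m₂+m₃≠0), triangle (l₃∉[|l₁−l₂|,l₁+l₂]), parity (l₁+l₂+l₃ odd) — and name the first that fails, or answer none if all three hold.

none

Σmᵢ = 0  ✓
l₃∈[|l₁−l₂|,l₁+l₂]=[1,5], have l₃=5  ✓
Σlᵢ = 10 ⇒ even  ✓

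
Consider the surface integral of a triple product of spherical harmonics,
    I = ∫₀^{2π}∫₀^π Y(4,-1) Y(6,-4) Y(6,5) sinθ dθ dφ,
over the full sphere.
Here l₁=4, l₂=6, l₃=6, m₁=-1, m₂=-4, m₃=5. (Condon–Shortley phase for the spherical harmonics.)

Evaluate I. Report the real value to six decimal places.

0.047465

Rules hold: Σm=0, L=16 even, 2≤6≤10.
N = 9·13·13 = 1521
Δ = 4!·4!·8!/17! = 1/15315300
Racah Σ t=0..4: t=0:+1/829440 t=1:−1/25920 t=2:+1/9216 t=3:−1/25920 t=4:+1/829440 = 7/207360
⇒ 3j(4 6 6; 0 0 0)² = 28/2431, sgn +1
Racah Σ t=1..2: t=1:−1/725760 t=2:+1/967680 = -1/2903040
⇒ 3j(4 6 6; -1 -4 5)² = 5/3094, sgn +1
4πI² = N·(3j₀)²·(3jₘ)² = 90/3179
I = +1·√(0.0283108/4π) = 0.04746473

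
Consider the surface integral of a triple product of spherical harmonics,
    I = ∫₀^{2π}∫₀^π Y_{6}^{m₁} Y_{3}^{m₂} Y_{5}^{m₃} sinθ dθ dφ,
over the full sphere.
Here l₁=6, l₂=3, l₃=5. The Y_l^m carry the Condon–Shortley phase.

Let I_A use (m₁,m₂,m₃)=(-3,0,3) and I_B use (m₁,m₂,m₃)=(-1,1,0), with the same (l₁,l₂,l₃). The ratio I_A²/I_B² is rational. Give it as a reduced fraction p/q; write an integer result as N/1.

3/14

l's match ⇒ only the (l;m) 3-j factors differ between A and B.
A: triangle coeff Δ(6,3,5) = 1/675675; Σ_t [1,3]: t=1:−1/483840 t=2:+1/20160 t=3:−1/17280 = -1/96768; (3j)²=1/1001 [(6 3 5; -3 0 3)], sign=-1
B: triangle coeff Δ(6,3,5) = 1/675675; Σ_t [2,4]: t=2:+1/5760 t=3:−1/3456 t=4:+1/34560 = -1/11520; (3j)²=2/429 [(6 3 5; -1 1 0)], sign=+1
I_A²/I_B² = (1/1001)/(2/429) = 3/14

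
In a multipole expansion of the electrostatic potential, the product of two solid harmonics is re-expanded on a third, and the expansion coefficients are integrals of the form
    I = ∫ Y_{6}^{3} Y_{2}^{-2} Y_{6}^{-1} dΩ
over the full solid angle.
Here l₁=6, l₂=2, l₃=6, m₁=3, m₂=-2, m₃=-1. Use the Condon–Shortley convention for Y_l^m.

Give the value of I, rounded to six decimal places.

Rules hold: Σm=0, L=14 even, 4≤6≤8.
N = 13·5·13 = 845
Δ = 2!·10!·2!/15! = 1/90090
Racah Σ t=0..2: t=0:+1/69120 t=1:−1/14400 t=2:+1/69120 = -7/172800
⇒ 3j(6 2 6; 0 0 0)² = 14/715, sgn -1
Racah Σ t=0..0: t=0:+1/120960 = 1/120960
⇒ 3j(6 2 6; 3 -2 -1)² = 24/1001, sgn -1
4πI² = N·(3j₀)²·(3jₘ)² = 48/121
I = +1·√(0.396694/4π) = 0.17767364

0.177674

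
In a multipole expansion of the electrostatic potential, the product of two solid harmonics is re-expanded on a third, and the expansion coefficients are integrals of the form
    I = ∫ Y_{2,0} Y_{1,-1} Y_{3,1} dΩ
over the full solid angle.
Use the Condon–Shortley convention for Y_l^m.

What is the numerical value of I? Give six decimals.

m-sum 0 ✓  L=6 even ✓  1≤3≤3 ✓
Π(2lᵢ+1) = 5×3×7 = 105
triangle coeff Δ(2,1,3) = 1/105
Σ_t [0,0]: t=0:+1/4 = 1/4
(3j)²=3/35 [(2 1 3; 0 0 0)], sign=-1
Σ_t [0,0]: t=0:+1/8 = 1/8
(3j)²=2/35 [(2 1 3; 0 -1 1)], sign=+1
⇒ 4πI² = 18/35
I = (-1)√(18/35/(4π)) = -0.20230066

-0.202301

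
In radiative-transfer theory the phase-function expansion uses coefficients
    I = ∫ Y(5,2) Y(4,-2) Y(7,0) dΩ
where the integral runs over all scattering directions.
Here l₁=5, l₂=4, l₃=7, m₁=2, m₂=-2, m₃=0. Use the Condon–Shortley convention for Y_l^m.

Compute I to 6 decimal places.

-0.145720

Rules hold: Σm=0, L=16 even, 1≤7≤9.
N = 11·9·15 = 1485
Δ = 2!·8!·6!/17! = 1/6126120
Racah Σ t=0..2: t=0:+1/69120 t=1:−1/20736 t=2:+1/69120 = -1/51840
⇒ 3j(5 4 7; 0 0 0)² = 280/21879, sgn +1
Racah Σ t=0..2: t=0:+1/69120 t=1:−1/172800 t=2:+1/7257600 = 1/113400
⇒ 3j(5 4 7; 2 -2 0)² = 512/36465, sgn -1
4πI² = N·(3j₀)²·(3jₘ)² = 143360/537251
I = -1·√(0.26684/4π) = -0.14572043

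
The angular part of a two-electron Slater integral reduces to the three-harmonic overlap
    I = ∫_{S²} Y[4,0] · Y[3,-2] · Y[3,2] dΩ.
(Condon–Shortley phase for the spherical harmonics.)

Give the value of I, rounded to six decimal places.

Checks pass: Σm=0; 10 even; l₃=3∈[1,7].
(2·4+1)(2·3+1)(2·3+1) = 441
Δ: 4! 4! 2! / 11! → 1/34650
sum: t=1:−1/72 t=2:+1/16 t=3:−1/72 = 5/144
3j²(4 3 3; 0 0 0) = Δ·Π!·Σ² = 2/77  (sign -1)
sum: t=0:+1/576 t=1:−1/72 = -7/576
3j²(4 3 3; 0 -2 2) = Δ·Π!·Σ² = 7/198  (sign +1)
combine: 4πI² = 441·2/77·7/198 = 49/121
take √, sign -1: I = -0.17951487

-0.179515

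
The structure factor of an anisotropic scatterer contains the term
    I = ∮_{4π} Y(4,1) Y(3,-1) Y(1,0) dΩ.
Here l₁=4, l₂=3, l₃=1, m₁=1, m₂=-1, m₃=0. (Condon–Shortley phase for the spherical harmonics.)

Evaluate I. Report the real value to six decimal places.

Checks pass: Σm=0; 8 even; l₃=1∈[1,7].
(2·4+1)(2·3+1)(2·1+1) = 189
Δ: 6! 2! 0! / 9! → 1/252
sum: t=3:−1/36 = -1/36
3j²(4 3 1; 0 0 0) = Δ·Π!·Σ² = 4/63  (sign +1)
sum: t=2:+1/48 = 1/48
3j²(4 3 1; 1 -1 0) = Δ·Π!·Σ² = 5/84  (sign -1)
combine: 4πI² = 189·4/63·5/84 = 5/7
take √, sign -1: I = -0.23841361

-0.238414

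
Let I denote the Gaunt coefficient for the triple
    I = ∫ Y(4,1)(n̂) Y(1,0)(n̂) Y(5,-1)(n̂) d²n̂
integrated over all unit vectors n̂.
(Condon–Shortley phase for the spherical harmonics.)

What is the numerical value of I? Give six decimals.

Checks pass: Σm=0; 10 even; l₃=5∈[3,5].
(2·4+1)(2·1+1)(2·5+1) = 297
Δ: 0! 8! 2! / 11! → 1/495
sum: t=0:+1/576 = 1/576
3j²(4 1 5; 0 0 0) = Δ·Π!·Σ² = 5/99  (sign -1)
sum: t=0:+1/720 = 1/720
3j²(4 1 5; 1 0 -1) = Δ·Π!·Σ² = 8/165  (sign +1)
combine: 4πI² = 297·5/99·8/165 = 8/11
take √, sign -1: I = -0.24057125

-0.240571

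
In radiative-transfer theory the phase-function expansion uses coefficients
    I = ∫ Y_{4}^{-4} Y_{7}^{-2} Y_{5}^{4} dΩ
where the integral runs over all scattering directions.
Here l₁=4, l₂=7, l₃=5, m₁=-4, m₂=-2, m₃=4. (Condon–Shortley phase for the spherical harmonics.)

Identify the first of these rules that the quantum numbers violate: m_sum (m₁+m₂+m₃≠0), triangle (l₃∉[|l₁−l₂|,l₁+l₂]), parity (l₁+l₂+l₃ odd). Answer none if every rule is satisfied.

m_sum

m₁+m₂+m₃ = -4 − 2 + 4 = -2  ✗
triangle: |4−7|=3 ≤ l₃=5 ≤ 4+7=11
parity: l₁+l₂+l₃ = 16 is even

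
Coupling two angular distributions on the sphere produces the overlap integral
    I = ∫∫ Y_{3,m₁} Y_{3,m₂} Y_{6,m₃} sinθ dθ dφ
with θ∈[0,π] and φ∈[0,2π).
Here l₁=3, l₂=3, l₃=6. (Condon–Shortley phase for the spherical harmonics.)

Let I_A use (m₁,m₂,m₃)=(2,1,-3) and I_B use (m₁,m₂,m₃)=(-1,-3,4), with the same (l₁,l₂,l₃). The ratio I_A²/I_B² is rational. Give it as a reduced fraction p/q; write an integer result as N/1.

9/5

Shared (l₁,l₂,l₃)=(3,3,6): N and (l;000)² cancel in I_A²/I_B².
A: Δ = 0!·6!·6!/13! = 1/12012; Racah Σ t=0..0: t=0:+1/5760 = 1/5760; ⇒ 3j(3 3 6; 2 1 -3)² = 9/286, sgn -1
B: Δ = 0!·6!·6!/13! = 1/12012; Racah Σ t=0..0: t=0:+1/34560 = 1/34560; ⇒ 3j(3 3 6; -1 -3 4)² = 5/286, sgn +1
I_A²/I_B² = (9/286)/(5/286) = 9/5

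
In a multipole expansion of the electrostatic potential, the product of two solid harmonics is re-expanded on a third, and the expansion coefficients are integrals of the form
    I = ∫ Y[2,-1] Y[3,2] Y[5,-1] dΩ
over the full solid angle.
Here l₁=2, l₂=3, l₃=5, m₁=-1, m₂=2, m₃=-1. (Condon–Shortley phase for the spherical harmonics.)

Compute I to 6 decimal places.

m-sum 0 ✓  L=10 even ✓  1≤5≤5 ✓
Π(2lᵢ+1) = 5×7×11 = 385
triangle coeff Δ(2,3,5) = 1/2310
Σ_t [0,0]: t=0:+1/144 = 1/144
(3j)²=10/231 [(2 3 5; 0 0 0)], sign=-1
Σ_t [0,0]: t=0:+1/720 = 1/720
(3j)²=4/385 [(2 3 5; -1 2 -1)], sign=+1
⇒ 4πI² = 40/231
I = (-1)√(40/231/(4π)) = -0.11738675

-0.117387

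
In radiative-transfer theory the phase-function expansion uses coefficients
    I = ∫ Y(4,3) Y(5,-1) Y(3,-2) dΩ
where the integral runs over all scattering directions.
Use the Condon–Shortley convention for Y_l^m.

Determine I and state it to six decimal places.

m-sum 0 ✓  L=12 even ✓  1≤3≤9 ✓
Π(2lᵢ+1) = 9×11×7 = 693
triangle coeff Δ(4,5,3) = 1/180180
Σ_t [2,4]: t=2:+1/576 t=3:−1/144 t=4:+1/576 = -1/288
(3j)²=20/1001 [(4 5 3; 0 0 0)], sign=+1
Σ_t [0,1]: t=0:+1/17280 t=1:−1/1440 = -11/17280
(3j)²=11/468 [(4 5 3; 3 -1 -2)], sign=+1
⇒ 4πI² = 55/169
I = (+1)√(55/169/(4π)) = 0.16092854

0.160929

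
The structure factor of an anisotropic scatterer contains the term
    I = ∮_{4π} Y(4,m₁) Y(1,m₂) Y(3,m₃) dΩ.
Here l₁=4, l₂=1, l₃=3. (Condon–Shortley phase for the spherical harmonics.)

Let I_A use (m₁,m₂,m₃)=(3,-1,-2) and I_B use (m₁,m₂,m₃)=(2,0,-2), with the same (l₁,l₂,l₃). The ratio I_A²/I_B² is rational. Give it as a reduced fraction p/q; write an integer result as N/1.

7/4

l's match ⇒ only the (l;m) 3-j factors differ between A and B.
A: triangle coeff Δ(4,1,3) = 1/252; Σ_t [0,0]: t=0:+1/240 = 1/240; (3j)²=1/12 [(4 1 3; 3 -1 -2)], sign=-1
B: triangle coeff Δ(4,1,3) = 1/252; Σ_t [1,1]: t=1:−1/120 = -1/120; (3j)²=1/21 [(4 1 3; 2 0 -2)], sign=+1
I_A²/I_B² = (1/12)/(1/21) = 7/4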